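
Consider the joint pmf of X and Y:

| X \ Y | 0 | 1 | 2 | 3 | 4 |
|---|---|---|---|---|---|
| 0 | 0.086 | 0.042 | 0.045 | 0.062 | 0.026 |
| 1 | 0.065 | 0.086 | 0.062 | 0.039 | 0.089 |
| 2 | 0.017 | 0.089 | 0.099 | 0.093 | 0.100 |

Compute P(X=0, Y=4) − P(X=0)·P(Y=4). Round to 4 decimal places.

-0.0301

P(X=0) = 0.086 + 0.042 + 0.045 + 0.062 + 0.026 = 0.261.
P(Y=4) = 0.026 + 0.089 + 0.100 = 0.215.
P(X=0, Y=4) − P(X=0)P(Y=4) = 0.026 − 0.261×0.215 = -0.0301.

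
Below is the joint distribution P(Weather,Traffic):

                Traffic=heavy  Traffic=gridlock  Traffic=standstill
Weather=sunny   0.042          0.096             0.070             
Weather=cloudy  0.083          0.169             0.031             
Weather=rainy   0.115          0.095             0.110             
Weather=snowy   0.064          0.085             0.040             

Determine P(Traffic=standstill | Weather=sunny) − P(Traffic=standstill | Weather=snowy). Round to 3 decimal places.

P(Weather=sunny) = 0.042 + 0.096 + 0.070 = 0.208; P(Traffic=standstill | Weather=sunny) = 0.070/0.208 = 0.3365.
P(Weather=snowy) = 0.064 + 0.085 + 0.040 = 0.189; P(Traffic=standstill | Weather=snowy) = 0.040/0.189 = 0.2116.
Difference = 0.125.

0.125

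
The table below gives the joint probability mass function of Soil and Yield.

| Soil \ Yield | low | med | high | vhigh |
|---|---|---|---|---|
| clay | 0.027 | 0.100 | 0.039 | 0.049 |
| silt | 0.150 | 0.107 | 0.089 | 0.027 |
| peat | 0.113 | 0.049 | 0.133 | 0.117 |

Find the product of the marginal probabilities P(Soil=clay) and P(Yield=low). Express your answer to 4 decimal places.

0.0624

P(Soil=clay) = 0.027 + 0.100 + 0.039 + 0.049 = 0.215.
P(Yield=low) = 0.027 + 0.150 + 0.113 = 0.290.
Product: 0.215 × 0.290 = 0.0624.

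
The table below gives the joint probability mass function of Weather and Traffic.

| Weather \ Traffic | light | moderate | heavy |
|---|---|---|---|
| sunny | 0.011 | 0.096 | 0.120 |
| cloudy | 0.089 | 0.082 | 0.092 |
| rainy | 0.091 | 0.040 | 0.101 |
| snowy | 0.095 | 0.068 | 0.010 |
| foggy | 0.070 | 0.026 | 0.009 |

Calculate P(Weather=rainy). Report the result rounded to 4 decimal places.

P(Weather=rainy) = 0.091 + 0.040 + 0.101 = 0.232.

0.2320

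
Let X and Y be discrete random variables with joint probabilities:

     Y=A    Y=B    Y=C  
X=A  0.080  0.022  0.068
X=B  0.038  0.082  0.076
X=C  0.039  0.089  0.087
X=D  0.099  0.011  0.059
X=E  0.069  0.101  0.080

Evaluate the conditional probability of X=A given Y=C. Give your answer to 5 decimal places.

P(Y=C) = 0.068 + 0.076 + 0.087 + 0.059 + 0.080 = 0.370.
P(X=A | Y=C) = 0.068/0.370 = 0.18378.

0.18378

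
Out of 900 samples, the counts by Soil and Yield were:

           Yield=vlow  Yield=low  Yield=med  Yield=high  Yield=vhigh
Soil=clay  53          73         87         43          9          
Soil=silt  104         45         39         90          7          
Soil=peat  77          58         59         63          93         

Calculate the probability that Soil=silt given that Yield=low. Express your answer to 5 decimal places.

0.25568

Total with Yield=low: 73 + 45 + 58 = 176.
P(Soil=silt | Yield=low) = 45/176 = 0.25568.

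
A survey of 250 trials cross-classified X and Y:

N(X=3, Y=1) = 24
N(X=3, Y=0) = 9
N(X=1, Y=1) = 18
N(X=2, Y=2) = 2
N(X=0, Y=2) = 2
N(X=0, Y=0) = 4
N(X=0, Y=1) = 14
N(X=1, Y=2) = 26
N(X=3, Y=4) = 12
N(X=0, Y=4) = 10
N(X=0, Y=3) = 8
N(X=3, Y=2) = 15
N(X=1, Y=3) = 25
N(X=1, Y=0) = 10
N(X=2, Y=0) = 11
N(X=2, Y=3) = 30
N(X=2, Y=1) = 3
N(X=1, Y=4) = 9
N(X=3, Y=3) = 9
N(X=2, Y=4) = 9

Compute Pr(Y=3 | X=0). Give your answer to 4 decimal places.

0.2105

Total with X=0: 4 + 14 + 2 + 8 + 10 = 38.
P(Y=3 | X=0) = 8/38 = 0.2105.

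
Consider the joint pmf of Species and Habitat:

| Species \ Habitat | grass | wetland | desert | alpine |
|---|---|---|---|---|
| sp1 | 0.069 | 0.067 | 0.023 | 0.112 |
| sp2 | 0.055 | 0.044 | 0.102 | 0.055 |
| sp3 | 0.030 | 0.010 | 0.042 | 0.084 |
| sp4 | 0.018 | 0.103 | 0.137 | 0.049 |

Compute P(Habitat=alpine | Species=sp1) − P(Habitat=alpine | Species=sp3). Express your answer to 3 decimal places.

-0.093

P(Species=sp1) = 0.069 + 0.067 + 0.023 + 0.112 = 0.271; P(Habitat=alpine | Species=sp1) = 0.112/0.271 = 0.4133.
P(Species=sp3) = 0.030 + 0.010 + 0.042 + 0.084 = 0.166; P(Habitat=alpine | Species=sp3) = 0.084/0.166 = 0.5060.
Difference = -0.093.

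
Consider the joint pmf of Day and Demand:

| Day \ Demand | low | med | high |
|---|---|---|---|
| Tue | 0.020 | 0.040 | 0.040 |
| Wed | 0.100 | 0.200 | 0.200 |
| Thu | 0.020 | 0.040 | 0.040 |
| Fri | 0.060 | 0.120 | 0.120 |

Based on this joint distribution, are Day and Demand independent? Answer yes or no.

yes

Every cell satisfies P(Day,Demand) = P(Day)·P(Demand). For instance P(Day=Fri) = 0.300, P(Demand=med) = 0.400, and 0.300×0.400 = 0.120 matches the joint entry. So Day and Demand are independent.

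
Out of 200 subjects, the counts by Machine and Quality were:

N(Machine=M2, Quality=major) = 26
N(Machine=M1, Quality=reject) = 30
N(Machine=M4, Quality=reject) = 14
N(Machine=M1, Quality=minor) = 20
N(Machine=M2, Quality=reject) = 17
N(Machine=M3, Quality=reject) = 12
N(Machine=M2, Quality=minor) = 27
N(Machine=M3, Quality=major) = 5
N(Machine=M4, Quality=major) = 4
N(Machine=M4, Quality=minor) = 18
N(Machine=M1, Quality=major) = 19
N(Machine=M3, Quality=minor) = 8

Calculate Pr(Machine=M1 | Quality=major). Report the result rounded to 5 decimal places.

Total with Quality=major: 19 + 26 + 5 + 4 = 54.
P(Machine=M1 | Quality=major) = 19/54 = 0.35185.

0.35185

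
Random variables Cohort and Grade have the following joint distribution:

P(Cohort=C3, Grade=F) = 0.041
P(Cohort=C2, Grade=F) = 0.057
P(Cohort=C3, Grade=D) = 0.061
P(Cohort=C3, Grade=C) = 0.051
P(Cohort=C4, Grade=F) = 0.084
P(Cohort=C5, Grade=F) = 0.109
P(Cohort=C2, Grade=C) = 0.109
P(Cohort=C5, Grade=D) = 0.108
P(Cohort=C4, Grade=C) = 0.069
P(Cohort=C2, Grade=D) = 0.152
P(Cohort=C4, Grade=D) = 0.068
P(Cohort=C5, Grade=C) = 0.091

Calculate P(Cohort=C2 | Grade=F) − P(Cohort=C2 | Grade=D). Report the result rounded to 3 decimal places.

-0.195

P(Grade=F) = 0.057 + 0.041 + 0.084 + 0.109 = 0.291; P(Cohort=C2 | Grade=F) = 0.057/0.291 = 0.1959.
P(Grade=D) = 0.152 + 0.061 + 0.068 + 0.108 = 0.389; P(Cohort=C2 | Grade=D) = 0.152/0.389 = 0.3907.
Difference = -0.195.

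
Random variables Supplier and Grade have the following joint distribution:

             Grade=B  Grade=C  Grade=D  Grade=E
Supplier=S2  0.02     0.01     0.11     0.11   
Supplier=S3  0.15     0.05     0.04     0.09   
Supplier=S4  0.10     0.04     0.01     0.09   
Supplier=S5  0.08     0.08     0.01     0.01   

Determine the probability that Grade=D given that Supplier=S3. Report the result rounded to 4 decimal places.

P(Supplier=S3) = 0.15 + 0.05 + 0.04 + 0.09 = 0.33.
P(Grade=D | Supplier=S3) = 0.04/0.33 = 0.1212.

0.1212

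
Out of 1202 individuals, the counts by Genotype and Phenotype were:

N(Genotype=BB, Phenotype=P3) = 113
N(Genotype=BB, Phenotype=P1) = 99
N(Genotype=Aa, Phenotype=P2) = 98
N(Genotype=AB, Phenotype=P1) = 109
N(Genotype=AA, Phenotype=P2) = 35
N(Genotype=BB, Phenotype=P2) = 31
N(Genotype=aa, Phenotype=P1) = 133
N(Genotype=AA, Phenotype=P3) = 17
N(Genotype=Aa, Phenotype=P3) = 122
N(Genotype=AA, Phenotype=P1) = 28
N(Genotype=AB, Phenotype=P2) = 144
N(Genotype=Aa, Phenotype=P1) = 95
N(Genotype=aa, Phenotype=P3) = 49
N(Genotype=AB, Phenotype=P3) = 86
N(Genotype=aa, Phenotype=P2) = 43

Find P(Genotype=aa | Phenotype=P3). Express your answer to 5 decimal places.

0.12661

Total with Phenotype=P3: 17 + 122 + 49 + 86 + 113 = 387.
P(Genotype=aa | Phenotype=P3) = 49/387 = 0.12661.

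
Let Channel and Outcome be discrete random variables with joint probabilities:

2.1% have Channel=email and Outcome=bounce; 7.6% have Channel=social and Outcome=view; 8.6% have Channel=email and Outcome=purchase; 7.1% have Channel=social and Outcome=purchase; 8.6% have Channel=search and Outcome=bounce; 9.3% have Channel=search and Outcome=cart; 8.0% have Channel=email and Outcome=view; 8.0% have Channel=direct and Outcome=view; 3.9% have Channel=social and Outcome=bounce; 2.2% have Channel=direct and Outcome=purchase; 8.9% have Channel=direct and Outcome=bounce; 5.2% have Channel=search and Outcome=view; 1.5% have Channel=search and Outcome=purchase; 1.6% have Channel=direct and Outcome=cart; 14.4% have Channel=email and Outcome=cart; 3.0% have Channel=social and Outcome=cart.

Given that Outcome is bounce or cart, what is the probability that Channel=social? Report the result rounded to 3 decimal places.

P(Outcome=bounce) = 0.021 + 0.086 + 0.039 + 0.089 = 0.235.
P(Outcome=cart) = 0.144 + 0.093 + 0.030 + 0.016 = 0.283.
P(Outcome ∈ {bounce, cart}) = 0.235 + 0.283 = 0.518; P(Channel=social, Outcome ∈ {bounce, cart}) = 0.039 + 0.030 = 0.069.
P(Channel=social | Outcome ∈ {bounce, cart}) = 0.069/0.518 = 0.133.

0.133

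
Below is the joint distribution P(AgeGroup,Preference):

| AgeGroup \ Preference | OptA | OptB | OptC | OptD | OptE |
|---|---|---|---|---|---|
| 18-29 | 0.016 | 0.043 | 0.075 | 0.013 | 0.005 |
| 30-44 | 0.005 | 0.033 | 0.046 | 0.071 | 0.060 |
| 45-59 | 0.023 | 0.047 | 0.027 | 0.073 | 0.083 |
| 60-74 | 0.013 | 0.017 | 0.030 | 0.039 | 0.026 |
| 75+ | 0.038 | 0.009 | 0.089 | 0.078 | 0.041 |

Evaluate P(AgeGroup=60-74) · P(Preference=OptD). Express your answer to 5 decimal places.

0.03425

P(AgeGroup=60-74) = 0.013 + 0.017 + 0.030 + 0.039 + 0.026 = 0.125.
P(Preference=OptD) = 0.013 + 0.071 + 0.073 + 0.039 + 0.078 = 0.274.
Product: 0.125 × 0.274 = 0.03425.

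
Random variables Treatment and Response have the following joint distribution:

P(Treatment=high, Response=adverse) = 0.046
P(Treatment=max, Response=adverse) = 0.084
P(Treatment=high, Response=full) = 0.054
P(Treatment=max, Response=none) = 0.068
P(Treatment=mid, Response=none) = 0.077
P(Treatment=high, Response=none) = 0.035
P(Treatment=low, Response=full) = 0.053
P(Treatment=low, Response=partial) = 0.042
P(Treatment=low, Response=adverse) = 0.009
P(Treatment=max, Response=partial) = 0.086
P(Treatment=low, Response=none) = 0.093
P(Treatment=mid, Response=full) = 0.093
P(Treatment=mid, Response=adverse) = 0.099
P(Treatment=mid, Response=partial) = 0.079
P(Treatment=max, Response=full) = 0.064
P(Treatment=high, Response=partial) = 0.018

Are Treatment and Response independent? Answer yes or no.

no

P(Treatment=low) = 0.197 and P(Response=none) = 0.273, so their product is 0.05378, but P(Treatment=low, Response=none) = 0.093. Since these differ, Treatment and Response are not independent.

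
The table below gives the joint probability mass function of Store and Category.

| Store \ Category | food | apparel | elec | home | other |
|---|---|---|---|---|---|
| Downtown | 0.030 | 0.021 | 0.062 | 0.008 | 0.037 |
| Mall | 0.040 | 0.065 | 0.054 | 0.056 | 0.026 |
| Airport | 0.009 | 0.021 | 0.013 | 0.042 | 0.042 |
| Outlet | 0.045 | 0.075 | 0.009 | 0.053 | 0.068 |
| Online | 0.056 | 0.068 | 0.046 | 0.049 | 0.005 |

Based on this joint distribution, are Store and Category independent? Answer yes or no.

no

P(Store=Outlet) = 0.250 and P(Category=elec) = 0.184, so their product is 0.04600, but P(Store=Outlet, Category=elec) = 0.009. Since these differ, Store and Category are not independent.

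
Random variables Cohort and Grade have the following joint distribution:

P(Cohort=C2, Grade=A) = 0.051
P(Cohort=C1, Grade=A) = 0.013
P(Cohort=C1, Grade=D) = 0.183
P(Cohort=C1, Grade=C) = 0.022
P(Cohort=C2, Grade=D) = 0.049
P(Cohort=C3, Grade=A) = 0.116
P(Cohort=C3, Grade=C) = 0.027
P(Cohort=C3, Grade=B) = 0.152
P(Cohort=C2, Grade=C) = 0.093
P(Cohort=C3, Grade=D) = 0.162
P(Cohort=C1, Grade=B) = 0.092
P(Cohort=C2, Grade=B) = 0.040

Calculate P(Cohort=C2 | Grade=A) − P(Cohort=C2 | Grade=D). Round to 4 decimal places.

P(Grade=A) = 0.013 + 0.051 + 0.116 = 0.180; P(Cohort=C2 | Grade=A) = 0.051/0.180 = 0.28333.
P(Grade=D) = 0.183 + 0.049 + 0.162 = 0.394; P(Cohort=C2 | Grade=D) = 0.049/0.394 = 0.12437.
Difference = 0.1590.

0.1590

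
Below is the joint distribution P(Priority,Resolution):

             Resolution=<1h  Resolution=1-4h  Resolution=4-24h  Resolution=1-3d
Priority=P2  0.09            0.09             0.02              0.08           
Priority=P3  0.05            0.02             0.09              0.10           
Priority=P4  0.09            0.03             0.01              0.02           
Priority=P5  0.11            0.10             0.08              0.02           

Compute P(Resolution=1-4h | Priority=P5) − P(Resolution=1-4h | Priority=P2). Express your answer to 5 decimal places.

P(Priority=P5) = 0.11 + 0.10 + 0.08 + 0.02 = 0.31; P(Resolution=1-4h | Priority=P5) = 0.10/0.31 = 0.322581.
P(Priority=P2) = 0.09 + 0.09 + 0.02 + 0.08 = 0.28; P(Resolution=1-4h | Priority=P2) = 0.09/0.28 = 0.321429.
Difference = 0.00115.

0.00115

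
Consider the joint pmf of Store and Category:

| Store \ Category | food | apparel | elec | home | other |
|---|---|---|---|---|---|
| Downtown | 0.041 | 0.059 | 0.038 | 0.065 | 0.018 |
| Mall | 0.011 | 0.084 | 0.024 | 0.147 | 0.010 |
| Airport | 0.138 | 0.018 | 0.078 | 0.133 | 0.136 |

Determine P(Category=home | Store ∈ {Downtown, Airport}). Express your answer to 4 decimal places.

0.2735

P(Store=Downtown) = 0.041 + 0.059 + 0.038 + 0.065 + 0.018 = 0.221.
P(Store=Airport) = 0.138 + 0.018 + 0.078 + 0.133 + 0.136 = 0.503.
P(Store ∈ {Downtown, Airport}) = 0.221 + 0.503 = 0.724; P(Category=home, Store ∈ {Downtown, Airport}) = 0.065 + 0.133 = 0.198.
P(Category=home | Store ∈ {Downtown, Airport}) = 0.198/0.724 = 0.2735.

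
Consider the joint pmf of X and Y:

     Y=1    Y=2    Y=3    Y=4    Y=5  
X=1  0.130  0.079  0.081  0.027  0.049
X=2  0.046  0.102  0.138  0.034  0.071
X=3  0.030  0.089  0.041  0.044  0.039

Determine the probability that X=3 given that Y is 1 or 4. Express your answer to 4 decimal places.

P(Y=1) = 0.130 + 0.046 + 0.030 = 0.206.
P(Y=4) = 0.027 + 0.034 + 0.044 = 0.105.
P(Y ∈ {1, 4}) = 0.206 + 0.105 = 0.311; P(X=3, Y ∈ {1, 4}) = 0.030 + 0.044 = 0.074.
P(X=3 | Y ∈ {1, 4}) = 0.074/0.311 = 0.2379.

0.2379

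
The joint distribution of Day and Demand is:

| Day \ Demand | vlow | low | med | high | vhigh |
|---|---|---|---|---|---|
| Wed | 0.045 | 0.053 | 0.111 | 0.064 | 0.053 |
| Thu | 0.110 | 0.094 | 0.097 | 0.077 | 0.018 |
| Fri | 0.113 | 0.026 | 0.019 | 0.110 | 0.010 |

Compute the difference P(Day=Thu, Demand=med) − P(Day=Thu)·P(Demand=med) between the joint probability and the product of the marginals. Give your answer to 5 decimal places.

0.00711

P(Day=Thu) = 0.110 + 0.094 + 0.097 + 0.077 + 0.018 = 0.396.
P(Demand=med) = 0.111 + 0.097 + 0.019 = 0.227.
P(Day=Thu, Demand=med) − P(Day=Thu)P(Demand=med) = 0.097 − 0.396×0.227 = 0.00711.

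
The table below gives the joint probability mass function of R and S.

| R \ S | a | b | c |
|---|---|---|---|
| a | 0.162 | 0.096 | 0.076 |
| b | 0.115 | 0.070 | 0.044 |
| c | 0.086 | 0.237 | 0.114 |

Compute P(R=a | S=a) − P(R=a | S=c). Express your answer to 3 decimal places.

P(S=a) = 0.162 + 0.115 + 0.086 = 0.363; P(R=a | S=a) = 0.162/0.363 = 0.4463.
P(S=c) = 0.076 + 0.044 + 0.114 = 0.234; P(R=a | S=c) = 0.076/0.234 = 0.3248.
Difference = 0.121.

0.121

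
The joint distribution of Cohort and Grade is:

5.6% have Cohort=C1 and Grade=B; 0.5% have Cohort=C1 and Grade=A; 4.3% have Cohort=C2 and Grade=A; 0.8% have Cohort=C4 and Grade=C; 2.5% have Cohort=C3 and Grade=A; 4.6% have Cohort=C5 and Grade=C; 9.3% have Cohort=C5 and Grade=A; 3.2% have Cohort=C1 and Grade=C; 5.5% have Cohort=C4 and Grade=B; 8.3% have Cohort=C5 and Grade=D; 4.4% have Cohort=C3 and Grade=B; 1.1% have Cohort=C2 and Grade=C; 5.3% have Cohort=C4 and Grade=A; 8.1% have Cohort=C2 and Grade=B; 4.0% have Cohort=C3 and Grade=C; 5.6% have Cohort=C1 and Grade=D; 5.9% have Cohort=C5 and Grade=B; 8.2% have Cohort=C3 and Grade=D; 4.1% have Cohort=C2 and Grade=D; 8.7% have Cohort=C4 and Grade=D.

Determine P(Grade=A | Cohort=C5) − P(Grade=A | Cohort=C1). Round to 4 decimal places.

0.2974

P(Cohort=C5) = 0.093 + 0.059 + 0.046 + 0.083 = 0.281; P(Grade=A | Cohort=C5) = 0.093/0.281 = 0.33096.
P(Cohort=C1) = 0.005 + 0.056 + 0.032 + 0.056 = 0.149; P(Grade=A | Cohort=C1) = 0.005/0.149 = 0.03356.
Difference = 0.2974.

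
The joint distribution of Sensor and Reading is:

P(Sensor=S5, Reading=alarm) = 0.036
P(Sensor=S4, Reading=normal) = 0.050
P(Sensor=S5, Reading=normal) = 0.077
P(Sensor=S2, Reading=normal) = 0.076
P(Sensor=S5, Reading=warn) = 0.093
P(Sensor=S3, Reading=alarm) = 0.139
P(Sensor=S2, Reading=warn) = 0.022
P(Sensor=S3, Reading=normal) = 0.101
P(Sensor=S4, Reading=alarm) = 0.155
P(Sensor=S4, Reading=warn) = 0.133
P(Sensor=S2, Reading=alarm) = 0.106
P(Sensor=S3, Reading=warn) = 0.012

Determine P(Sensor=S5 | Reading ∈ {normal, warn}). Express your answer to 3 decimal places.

0.301

P(Reading=normal) = 0.076 + 0.101 + 0.050 + 0.077 = 0.304.
P(Reading=warn) = 0.022 + 0.012 + 0.133 + 0.093 = 0.260.
P(Reading ∈ {normal, warn}) = 0.304 + 0.260 = 0.564; P(Sensor=S5, Reading ∈ {normal, warn}) = 0.077 + 0.093 = 0.170.
P(Sensor=S5 | Reading ∈ {normal, warn}) = 0.170/0.564 = 0.301.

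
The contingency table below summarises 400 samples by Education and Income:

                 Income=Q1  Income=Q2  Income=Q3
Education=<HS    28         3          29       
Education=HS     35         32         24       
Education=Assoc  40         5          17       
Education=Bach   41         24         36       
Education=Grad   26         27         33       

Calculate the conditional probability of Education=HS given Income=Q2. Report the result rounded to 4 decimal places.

0.3516

Total with Income=Q2: 3 + 32 + 5 + 24 + 27 = 91.
P(Education=HS | Income=Q2) = 32/91 = 0.3516.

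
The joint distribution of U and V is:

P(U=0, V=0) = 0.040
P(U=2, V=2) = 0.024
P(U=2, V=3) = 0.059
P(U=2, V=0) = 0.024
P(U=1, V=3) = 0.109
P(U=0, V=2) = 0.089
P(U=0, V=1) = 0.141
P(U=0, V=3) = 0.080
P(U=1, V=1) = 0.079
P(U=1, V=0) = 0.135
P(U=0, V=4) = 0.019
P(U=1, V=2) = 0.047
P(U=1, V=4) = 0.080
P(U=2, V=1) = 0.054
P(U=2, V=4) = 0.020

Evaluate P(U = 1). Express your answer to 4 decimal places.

P(U=1) = 0.135 + 0.079 + 0.047 + 0.109 + 0.080 = 0.450.

0.4500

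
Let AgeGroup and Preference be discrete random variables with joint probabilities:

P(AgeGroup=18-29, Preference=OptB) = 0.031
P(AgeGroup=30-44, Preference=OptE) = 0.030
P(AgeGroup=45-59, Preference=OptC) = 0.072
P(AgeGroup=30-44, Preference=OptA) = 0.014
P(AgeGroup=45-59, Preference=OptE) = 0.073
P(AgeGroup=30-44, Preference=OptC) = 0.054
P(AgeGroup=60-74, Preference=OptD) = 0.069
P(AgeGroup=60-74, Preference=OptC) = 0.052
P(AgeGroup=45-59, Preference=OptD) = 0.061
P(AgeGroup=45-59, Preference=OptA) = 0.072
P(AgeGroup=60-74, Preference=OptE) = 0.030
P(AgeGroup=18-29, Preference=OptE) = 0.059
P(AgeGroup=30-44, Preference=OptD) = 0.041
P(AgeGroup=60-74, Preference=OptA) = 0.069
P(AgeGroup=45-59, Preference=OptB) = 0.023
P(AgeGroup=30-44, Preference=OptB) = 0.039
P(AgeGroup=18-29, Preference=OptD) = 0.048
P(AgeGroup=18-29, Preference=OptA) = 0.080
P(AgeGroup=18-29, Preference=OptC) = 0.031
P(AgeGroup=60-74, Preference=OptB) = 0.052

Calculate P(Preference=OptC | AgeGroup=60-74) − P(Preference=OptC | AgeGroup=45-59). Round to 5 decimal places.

P(AgeGroup=60-74) = 0.069 + 0.052 + 0.052 + 0.069 + 0.030 = 0.272; P(Preference=OptC | AgeGroup=60-74) = 0.052/0.272 = 0.191176.
P(AgeGroup=45-59) = 0.072 + 0.023 + 0.072 + 0.061 + 0.073 = 0.301; P(Preference=OptC | AgeGroup=45-59) = 0.072/0.301 = 0.239203.
Difference = -0.04803.

-0.04803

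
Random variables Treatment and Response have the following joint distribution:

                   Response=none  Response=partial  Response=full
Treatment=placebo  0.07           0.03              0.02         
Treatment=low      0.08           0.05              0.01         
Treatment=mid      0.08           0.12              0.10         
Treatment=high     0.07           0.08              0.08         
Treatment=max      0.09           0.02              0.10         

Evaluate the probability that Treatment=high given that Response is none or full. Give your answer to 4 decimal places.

P(Response=none) = 0.07 + 0.08 + 0.08 + 0.07 + 0.09 = 0.39.
P(Response=full) = 0.02 + 0.01 + 0.10 + 0.08 + 0.10 = 0.31.
P(Response ∈ {none, full}) = 0.39 + 0.31 = 0.70; P(Treatment=high, Response ∈ {none, full}) = 0.07 + 0.08 = 0.15.
P(Treatment=high | Response ∈ {none, full}) = 0.15/0.70 = 0.2143.

0.2143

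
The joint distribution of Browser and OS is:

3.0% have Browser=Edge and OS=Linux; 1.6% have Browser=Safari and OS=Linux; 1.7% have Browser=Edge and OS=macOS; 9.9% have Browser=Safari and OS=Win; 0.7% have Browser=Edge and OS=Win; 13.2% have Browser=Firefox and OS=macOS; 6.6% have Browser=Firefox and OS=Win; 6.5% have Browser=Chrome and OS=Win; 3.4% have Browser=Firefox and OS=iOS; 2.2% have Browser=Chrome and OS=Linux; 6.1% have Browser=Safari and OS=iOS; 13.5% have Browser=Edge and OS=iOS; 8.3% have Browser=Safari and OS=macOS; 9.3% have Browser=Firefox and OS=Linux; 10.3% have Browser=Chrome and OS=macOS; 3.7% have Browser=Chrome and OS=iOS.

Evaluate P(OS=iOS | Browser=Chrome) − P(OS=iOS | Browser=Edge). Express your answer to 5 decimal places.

-0.55129

P(Browser=Chrome) = 0.065 + 0.103 + 0.022 + 0.037 = 0.227; P(OS=iOS | Browser=Chrome) = 0.037/0.227 = 0.162996.
P(Browser=Edge) = 0.007 + 0.017 + 0.030 + 0.135 = 0.189; P(OS=iOS | Browser=Edge) = 0.135/0.189 = 0.714286.
Difference = -0.55129.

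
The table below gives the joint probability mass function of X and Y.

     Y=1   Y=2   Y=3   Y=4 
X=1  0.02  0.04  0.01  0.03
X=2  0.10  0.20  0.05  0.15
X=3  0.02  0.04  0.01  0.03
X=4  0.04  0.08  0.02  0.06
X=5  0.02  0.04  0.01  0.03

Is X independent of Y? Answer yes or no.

Every cell satisfies P(X,Y) = P(X)·P(Y). For instance P(X=5) = 0.10, P(Y=2) = 0.40, and 0.10×0.40 = 0.04 matches the joint entry. So X and Y are independent.

yes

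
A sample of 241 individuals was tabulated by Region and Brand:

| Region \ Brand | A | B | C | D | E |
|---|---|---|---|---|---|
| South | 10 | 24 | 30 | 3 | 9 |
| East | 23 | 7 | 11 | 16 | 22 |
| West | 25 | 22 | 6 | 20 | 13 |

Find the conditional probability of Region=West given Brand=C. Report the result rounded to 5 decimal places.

0.12766

Total with Brand=C: 30 + 11 + 6 = 47.
P(Region=West | Brand=C) = 6/47 = 0.12766.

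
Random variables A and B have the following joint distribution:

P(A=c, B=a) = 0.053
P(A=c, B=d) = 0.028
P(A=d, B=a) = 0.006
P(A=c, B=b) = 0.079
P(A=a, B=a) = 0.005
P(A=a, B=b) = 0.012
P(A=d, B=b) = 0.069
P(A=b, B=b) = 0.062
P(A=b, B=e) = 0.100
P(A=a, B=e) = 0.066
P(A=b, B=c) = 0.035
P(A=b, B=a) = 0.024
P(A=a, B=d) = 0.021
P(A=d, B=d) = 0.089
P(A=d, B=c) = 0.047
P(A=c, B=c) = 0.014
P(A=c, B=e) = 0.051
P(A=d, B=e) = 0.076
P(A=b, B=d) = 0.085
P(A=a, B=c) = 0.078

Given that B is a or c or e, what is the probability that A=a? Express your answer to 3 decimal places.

0.268

P(B=a) = 0.005 + 0.024 + 0.053 + 0.006 = 0.088.
P(B=c) = 0.078 + 0.035 + 0.014 + 0.047 = 0.174.
P(B=e) = 0.066 + 0.100 + 0.051 + 0.076 = 0.293.
P(B ∈ {a, c, e}) = 0.088 + 0.174 + 0.293 = 0.555; P(A=a, B ∈ {a, c, e}) = 0.005 + 0.078 + 0.066 = 0.149.
P(A=a | B ∈ {a, c, e}) = 0.149/0.555 = 0.268.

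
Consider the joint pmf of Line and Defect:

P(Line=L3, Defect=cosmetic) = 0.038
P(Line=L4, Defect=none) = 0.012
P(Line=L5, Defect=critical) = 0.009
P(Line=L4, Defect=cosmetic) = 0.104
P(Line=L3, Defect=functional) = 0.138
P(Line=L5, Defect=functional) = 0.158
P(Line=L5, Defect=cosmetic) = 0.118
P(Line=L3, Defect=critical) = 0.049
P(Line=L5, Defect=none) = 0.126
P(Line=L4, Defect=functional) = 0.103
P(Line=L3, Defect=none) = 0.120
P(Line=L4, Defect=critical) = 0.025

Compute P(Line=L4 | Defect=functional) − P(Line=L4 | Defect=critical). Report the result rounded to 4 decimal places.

P(Defect=functional) = 0.138 + 0.103 + 0.158 = 0.399; P(Line=L4 | Defect=functional) = 0.103/0.399 = 0.25815.
P(Defect=critical) = 0.049 + 0.025 + 0.009 = 0.083; P(Line=L4 | Defect=critical) = 0.025/0.083 = 0.30120.
Difference = -0.0431.

-0.0431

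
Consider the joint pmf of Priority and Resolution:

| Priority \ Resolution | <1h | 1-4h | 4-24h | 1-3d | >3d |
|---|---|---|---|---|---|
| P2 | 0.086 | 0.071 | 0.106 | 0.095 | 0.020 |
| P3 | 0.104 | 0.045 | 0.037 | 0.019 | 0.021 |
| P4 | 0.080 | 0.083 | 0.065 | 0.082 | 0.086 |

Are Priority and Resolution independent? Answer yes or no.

P(Priority=P3) = 0.226 and P(Resolution=<1h) = 0.270, so their product is 0.06102, but P(Priority=P3, Resolution=<1h) = 0.104. Since these differ, Priority and Resolution are not independent.

no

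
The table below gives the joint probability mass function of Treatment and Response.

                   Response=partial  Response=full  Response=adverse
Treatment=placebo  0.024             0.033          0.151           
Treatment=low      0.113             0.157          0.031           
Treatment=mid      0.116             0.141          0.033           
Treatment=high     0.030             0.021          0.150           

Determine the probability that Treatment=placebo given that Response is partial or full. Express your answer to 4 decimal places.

P(Response=partial) = 0.024 + 0.113 + 0.116 + 0.030 = 0.283.
P(Response=full) = 0.033 + 0.157 + 0.141 + 0.021 = 0.352.
P(Response ∈ {partial, full}) = 0.283 + 0.352 = 0.635; P(Treatment=placebo, Response ∈ {partial, full}) = 0.024 + 0.033 = 0.057.
P(Treatment=placebo | Response ∈ {partial, full}) = 0.057/0.635 = 0.0898.

0.0898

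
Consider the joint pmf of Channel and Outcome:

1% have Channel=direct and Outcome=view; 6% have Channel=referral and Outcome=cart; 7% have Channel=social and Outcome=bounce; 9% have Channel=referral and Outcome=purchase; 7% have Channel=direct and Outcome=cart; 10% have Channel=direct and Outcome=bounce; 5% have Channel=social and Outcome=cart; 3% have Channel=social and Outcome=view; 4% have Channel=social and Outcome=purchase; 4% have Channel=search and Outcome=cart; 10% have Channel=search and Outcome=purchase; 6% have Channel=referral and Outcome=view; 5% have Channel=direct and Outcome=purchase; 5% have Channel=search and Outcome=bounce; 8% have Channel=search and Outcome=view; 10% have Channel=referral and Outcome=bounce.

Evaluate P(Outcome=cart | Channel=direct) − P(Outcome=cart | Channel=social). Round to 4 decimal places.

0.0412

P(Channel=direct) = 0.10 + 0.01 + 0.07 + 0.05 = 0.23; P(Outcome=cart | Channel=direct) = 0.07/0.23 = 0.30435.
P(Channel=social) = 0.07 + 0.03 + 0.05 + 0.04 = 0.19; P(Outcome=cart | Channel=social) = 0.05/0.19 = 0.26316.
Difference = 0.0412.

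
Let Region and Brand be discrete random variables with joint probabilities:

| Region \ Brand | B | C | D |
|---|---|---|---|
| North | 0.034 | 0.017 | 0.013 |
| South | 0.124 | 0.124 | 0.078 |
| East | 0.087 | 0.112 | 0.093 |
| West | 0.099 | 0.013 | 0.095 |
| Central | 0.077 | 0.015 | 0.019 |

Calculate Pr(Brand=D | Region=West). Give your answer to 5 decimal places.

0.45894

P(Region=West) = 0.099 + 0.013 + 0.095 = 0.207.
P(Brand=D | Region=West) = 0.095/0.207 = 0.45894.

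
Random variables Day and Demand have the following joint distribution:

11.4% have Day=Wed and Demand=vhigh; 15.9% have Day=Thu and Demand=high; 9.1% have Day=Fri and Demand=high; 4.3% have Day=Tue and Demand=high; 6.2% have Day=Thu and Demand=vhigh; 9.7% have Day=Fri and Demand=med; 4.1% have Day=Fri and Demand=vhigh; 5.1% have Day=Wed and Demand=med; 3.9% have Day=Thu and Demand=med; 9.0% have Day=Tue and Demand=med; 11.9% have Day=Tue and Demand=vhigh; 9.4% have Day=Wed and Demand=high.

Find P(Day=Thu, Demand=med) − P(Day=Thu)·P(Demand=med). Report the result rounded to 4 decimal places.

-0.0330

P(Day=Thu) = 0.039 + 0.159 + 0.062 = 0.260.
P(Demand=med) = 0.090 + 0.051 + 0.039 + 0.097 = 0.277.
P(Day=Thu, Demand=med) − P(Day=Thu)P(Demand=med) = 0.039 − 0.260×0.277 = -0.0330.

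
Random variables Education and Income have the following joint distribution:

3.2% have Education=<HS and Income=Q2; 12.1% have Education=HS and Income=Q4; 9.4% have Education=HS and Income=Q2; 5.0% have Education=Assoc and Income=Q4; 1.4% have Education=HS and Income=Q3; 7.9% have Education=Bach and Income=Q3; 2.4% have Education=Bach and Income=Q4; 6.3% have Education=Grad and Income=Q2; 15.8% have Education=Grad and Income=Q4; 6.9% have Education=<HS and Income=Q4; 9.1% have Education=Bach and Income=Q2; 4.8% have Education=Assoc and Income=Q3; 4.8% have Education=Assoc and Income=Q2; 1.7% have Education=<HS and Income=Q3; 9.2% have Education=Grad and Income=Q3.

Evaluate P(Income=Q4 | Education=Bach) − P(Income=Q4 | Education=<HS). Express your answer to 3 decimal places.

P(Education=Bach) = 0.091 + 0.079 + 0.024 = 0.194; P(Income=Q4 | Education=Bach) = 0.024/0.194 = 0.1237.
P(Education=<HS) = 0.032 + 0.017 + 0.069 = 0.118; P(Income=Q4 | Education=<HS) = 0.069/0.118 = 0.5847.
Difference = -0.461.

-0.461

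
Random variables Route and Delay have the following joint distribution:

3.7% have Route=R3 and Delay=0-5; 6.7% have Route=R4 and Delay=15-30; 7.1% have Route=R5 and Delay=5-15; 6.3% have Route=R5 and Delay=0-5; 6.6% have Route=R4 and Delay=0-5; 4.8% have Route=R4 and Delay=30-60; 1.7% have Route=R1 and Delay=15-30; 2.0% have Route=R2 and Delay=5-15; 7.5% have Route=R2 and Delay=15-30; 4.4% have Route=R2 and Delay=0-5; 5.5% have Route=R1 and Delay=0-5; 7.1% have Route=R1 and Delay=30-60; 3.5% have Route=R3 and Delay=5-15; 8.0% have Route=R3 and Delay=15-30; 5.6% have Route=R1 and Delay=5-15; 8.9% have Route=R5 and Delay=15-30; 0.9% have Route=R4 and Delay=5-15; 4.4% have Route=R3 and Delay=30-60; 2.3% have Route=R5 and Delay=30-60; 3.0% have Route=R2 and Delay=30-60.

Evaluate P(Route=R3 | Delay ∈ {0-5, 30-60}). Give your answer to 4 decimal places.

P(Delay=0-5) = 0.055 + 0.044 + 0.037 + 0.066 + 0.063 = 0.265.
P(Delay=30-60) = 0.071 + 0.030 + 0.044 + 0.048 + 0.023 = 0.216.
P(Delay ∈ {0-5, 30-60}) = 0.265 + 0.216 = 0.481; P(Route=R3, Delay ∈ {0-5, 30-60}) = 0.037 + 0.044 = 0.081.
P(Route=R3 | Delay ∈ {0-5, 30-60}) = 0.081/0.481 = 0.1684.

0.1684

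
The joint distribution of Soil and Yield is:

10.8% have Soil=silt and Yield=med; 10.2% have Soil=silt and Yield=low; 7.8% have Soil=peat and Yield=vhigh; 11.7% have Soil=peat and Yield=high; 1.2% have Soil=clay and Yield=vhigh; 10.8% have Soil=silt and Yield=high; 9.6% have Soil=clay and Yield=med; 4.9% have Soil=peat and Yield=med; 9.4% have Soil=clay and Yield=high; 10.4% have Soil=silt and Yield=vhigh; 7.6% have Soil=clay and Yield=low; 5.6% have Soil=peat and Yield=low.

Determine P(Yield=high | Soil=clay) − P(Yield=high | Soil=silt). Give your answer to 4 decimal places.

0.0822

P(Soil=clay) = 0.076 + 0.096 + 0.094 + 0.012 = 0.278; P(Yield=high | Soil=clay) = 0.094/0.278 = 0.33813.
P(Soil=silt) = 0.102 + 0.108 + 0.108 + 0.104 = 0.422; P(Yield=high | Soil=silt) = 0.108/0.422 = 0.25592.
Difference = 0.0822.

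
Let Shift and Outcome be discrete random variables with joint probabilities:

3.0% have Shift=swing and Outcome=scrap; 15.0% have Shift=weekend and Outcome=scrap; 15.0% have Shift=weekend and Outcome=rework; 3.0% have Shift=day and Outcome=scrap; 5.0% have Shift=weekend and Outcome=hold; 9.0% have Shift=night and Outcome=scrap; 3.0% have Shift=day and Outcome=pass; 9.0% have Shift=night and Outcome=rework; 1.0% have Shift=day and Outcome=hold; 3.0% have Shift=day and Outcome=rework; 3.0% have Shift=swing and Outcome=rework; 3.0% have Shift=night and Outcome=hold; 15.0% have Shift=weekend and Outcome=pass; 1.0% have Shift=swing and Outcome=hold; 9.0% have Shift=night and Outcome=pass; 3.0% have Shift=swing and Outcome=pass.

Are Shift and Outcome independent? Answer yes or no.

Every cell satisfies P(Shift,Outcome) = P(Shift)·P(Outcome). For instance P(Shift=swing) = 0.100, P(Outcome=scrap) = 0.300, and 0.100×0.300 = 0.030 matches the joint entry. So Shift and Outcome are independent.

yes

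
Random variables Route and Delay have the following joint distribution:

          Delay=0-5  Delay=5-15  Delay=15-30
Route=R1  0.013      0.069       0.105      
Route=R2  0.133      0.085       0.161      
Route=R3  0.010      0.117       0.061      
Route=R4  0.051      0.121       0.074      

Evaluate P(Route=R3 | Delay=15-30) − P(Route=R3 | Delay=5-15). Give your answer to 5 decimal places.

P(Delay=15-30) = 0.105 + 0.161 + 0.061 + 0.074 = 0.401; P(Route=R3 | Delay=15-30) = 0.061/0.401 = 0.152120.
P(Delay=5-15) = 0.069 + 0.085 + 0.117 + 0.121 = 0.392; P(Route=R3 | Delay=5-15) = 0.117/0.392 = 0.298469.
Difference = -0.14635.

-0.14635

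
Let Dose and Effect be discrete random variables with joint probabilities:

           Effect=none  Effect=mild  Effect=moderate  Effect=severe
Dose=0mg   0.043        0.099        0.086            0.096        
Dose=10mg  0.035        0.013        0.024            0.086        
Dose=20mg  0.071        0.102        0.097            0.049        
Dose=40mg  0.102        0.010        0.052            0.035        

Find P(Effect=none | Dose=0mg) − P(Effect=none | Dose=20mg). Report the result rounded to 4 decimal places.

P(Dose=0mg) = 0.043 + 0.099 + 0.086 + 0.096 = 0.324; P(Effect=none | Dose=0mg) = 0.043/0.324 = 0.13272.
P(Dose=20mg) = 0.071 + 0.102 + 0.097 + 0.049 = 0.319; P(Effect=none | Dose=20mg) = 0.071/0.319 = 0.22257.
Difference = -0.0899.

-0.0899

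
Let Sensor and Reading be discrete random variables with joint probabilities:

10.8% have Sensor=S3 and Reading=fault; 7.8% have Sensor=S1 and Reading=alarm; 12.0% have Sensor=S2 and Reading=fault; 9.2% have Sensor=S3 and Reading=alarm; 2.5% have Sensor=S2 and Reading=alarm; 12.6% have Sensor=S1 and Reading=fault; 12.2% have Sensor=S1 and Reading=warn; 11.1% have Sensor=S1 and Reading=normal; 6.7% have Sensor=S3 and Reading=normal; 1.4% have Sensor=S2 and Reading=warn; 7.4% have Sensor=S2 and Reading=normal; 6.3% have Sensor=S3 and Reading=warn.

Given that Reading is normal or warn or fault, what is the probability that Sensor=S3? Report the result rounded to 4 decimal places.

P(Reading=normal) = 0.111 + 0.074 + 0.067 = 0.252.
P(Reading=warn) = 0.122 + 0.014 + 0.063 = 0.199.
P(Reading=fault) = 0.126 + 0.120 + 0.108 = 0.354.
P(Reading ∈ {normal, warn, fault}) = 0.252 + 0.199 + 0.354 = 0.805; P(Sensor=S3, Reading ∈ {normal, warn, fault}) = 0.067 + 0.063 + 0.108 = 0.238.
P(Sensor=S3 | Reading ∈ {normal, warn, fault}) = 0.238/0.805 = 0.2957.

0.2957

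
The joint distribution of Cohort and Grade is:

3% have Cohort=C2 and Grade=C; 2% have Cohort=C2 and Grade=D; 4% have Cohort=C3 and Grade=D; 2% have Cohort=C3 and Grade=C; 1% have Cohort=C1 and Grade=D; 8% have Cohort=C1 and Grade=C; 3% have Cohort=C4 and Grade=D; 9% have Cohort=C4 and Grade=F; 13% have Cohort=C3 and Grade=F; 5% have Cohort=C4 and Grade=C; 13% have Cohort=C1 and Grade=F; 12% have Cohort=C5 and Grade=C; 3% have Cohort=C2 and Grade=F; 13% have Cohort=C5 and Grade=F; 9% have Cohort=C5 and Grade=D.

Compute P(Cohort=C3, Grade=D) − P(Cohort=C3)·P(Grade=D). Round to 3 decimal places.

0.004

P(Cohort=C3) = 0.02 + 0.04 + 0.13 = 0.19.
P(Grade=D) = 0.01 + 0.02 + 0.04 + 0.03 + 0.09 = 0.19.
P(Cohort=C3, Grade=D) − P(Cohort=C3)P(Grade=D) = 0.04 − 0.19×0.19 = 0.004.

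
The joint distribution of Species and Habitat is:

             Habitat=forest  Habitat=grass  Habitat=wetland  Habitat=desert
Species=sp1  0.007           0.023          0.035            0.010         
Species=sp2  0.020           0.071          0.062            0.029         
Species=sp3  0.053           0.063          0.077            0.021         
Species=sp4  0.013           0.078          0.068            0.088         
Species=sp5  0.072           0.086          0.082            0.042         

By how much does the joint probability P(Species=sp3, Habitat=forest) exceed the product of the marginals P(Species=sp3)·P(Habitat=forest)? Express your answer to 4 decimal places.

P(Species=sp3) = 0.053 + 0.063 + 0.077 + 0.021 = 0.214.
P(Habitat=forest) = 0.007 + 0.020 + 0.053 + 0.013 + 0.072 = 0.165.
P(Species=sp3, Habitat=forest) − P(Species=sp3)P(Habitat=forest) = 0.053 − 0.214×0.165 = 0.0177.

0.0177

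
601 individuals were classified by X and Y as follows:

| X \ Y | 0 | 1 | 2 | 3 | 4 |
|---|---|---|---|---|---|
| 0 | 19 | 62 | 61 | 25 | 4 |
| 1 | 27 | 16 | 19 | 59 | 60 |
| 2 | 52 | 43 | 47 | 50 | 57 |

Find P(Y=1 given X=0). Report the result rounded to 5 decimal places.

Total with X=0: 19 + 62 + 61 + 25 + 4 = 171.
P(Y=1 | X=0) = 62/171 = 0.36257.

0.36257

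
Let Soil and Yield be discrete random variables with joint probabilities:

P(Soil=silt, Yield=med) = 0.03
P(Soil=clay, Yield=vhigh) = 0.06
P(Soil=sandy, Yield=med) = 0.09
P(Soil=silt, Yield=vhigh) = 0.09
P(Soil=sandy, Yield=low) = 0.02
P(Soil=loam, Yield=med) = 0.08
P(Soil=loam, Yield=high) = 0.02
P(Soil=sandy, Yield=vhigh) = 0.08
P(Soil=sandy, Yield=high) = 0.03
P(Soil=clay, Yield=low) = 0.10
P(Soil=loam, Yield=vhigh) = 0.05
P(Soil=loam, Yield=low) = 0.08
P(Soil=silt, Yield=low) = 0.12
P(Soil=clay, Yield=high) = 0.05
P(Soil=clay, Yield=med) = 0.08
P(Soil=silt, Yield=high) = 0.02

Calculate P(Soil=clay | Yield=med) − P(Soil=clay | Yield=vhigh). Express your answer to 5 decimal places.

P(Yield=med) = 0.09 + 0.08 + 0.08 + 0.03 = 0.28; P(Soil=clay | Yield=med) = 0.08/0.28 = 0.285714.
P(Yield=vhigh) = 0.08 + 0.05 + 0.06 + 0.09 = 0.28; P(Soil=clay | Yield=vhigh) = 0.06/0.28 = 0.214286.
Difference = 0.07143.

0.07143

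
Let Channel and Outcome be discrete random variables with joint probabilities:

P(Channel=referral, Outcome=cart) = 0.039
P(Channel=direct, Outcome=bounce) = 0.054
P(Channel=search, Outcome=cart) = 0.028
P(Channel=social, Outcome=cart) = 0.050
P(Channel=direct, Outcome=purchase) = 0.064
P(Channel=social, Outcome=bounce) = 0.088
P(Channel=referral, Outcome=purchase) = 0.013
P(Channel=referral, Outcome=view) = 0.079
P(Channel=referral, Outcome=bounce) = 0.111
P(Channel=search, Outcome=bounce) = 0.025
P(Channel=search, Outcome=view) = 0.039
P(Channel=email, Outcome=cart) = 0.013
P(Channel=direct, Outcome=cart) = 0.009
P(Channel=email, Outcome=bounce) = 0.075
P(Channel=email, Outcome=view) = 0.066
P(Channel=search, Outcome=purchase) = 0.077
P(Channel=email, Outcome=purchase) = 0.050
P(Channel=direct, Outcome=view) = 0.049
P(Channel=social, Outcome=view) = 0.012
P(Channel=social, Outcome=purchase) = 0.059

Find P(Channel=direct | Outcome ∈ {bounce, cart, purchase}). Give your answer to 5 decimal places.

0.16821

P(Outcome=bounce) = 0.075 + 0.025 + 0.088 + 0.054 + 0.111 = 0.353.
P(Outcome=cart) = 0.013 + 0.028 + 0.050 + 0.009 + 0.039 = 0.139.
P(Outcome=purchase) = 0.050 + 0.077 + 0.059 + 0.064 + 0.013 = 0.263.
P(Outcome ∈ {bounce, cart, purchase}) = 0.353 + 0.139 + 0.263 = 0.755; P(Channel=direct, Outcome ∈ {bounce, cart, purchase}) = 0.054 + 0.009 + 0.064 = 0.127.
P(Channel=direct | Outcome ∈ {bounce, cart, purchase}) = 0.127/0.755 = 0.16821.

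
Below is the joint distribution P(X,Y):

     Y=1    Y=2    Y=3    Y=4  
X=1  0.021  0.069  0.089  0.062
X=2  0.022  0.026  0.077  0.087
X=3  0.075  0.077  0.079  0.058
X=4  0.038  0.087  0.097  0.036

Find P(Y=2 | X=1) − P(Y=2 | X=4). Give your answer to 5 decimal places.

-0.05090

P(X=1) = 0.021 + 0.069 + 0.089 + 0.062 = 0.241; P(Y=2 | X=1) = 0.069/0.241 = 0.286307.
P(X=4) = 0.038 + 0.087 + 0.097 + 0.036 = 0.258; P(Y=2 | X=4) = 0.087/0.258 = 0.337209.
Difference = -0.05090.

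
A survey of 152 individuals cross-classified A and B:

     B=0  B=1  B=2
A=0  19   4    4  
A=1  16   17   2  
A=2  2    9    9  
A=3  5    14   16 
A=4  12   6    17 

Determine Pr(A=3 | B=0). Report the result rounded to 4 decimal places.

Total with B=0: 19 + 16 + 2 + 5 + 12 = 54.
P(A=3 | B=0) = 5/54 = 0.0926.

0.0926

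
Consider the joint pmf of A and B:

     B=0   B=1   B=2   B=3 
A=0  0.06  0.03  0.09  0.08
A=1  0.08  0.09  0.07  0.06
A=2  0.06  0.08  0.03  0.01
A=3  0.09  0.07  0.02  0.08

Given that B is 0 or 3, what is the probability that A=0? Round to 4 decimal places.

P(B=0) = 0.06 + 0.08 + 0.06 + 0.09 = 0.29.
P(B=3) = 0.08 + 0.06 + 0.01 + 0.08 = 0.23.
P(B ∈ {0, 3}) = 0.29 + 0.23 = 0.52; P(A=0, B ∈ {0, 3}) = 0.06 + 0.08 = 0.14.
P(A=0 | B ∈ {0, 3}) = 0.14/0.52 = 0.2692.

0.2692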